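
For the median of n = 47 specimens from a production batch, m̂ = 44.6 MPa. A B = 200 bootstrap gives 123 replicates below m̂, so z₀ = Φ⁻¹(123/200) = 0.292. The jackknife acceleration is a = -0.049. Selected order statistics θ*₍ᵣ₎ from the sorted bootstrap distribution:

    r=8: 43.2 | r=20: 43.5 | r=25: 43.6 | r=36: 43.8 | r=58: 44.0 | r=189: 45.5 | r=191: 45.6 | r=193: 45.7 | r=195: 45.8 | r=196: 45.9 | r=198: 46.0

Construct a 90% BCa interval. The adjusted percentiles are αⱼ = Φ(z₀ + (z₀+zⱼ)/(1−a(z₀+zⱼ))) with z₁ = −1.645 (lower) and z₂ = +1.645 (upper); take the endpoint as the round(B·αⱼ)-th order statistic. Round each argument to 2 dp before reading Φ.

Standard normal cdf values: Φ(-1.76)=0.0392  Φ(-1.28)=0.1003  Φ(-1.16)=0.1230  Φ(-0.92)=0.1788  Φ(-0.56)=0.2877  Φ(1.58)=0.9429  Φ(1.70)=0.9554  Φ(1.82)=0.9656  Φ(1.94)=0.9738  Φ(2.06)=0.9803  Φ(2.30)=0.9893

(43.6, 45.9)

Lower: z₀ + z₁ = 0.292 + (-1.645) = -1.353; 1 − a(z₀+z₁) = 1 − (-0.049)(-1.353) = 0.9337; argument = 0.292 + (-1.353)/0.9337 = -1.1571 → -1.16.
α₁ = Φ(-1.16) = 0.1230; rank = round(200 × 0.1230) = 25; θ*₍25₎ = 43.6.
Upper: z₀ + z₂ = 1.937; 1 − a(z₀+z₂) = 1.0949; argument = 2.0611 → 2.06; α₂ = 0.9803; rank = 196; θ*₍196₎ = 45.9.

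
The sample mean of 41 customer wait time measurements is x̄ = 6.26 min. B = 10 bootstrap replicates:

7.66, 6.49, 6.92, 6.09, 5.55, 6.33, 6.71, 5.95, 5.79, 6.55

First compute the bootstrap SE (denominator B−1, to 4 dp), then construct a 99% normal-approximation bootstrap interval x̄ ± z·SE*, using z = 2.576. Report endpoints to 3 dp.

Mean of replicates = 6.4040; sum of squared deviations = 3.3826; SE* = √(3.3826/9) = 0.6131
Margin = 2.576 × 0.6131 = 1.5793
Interval: 6.26 ± 1.5793

(4.681, 7.839)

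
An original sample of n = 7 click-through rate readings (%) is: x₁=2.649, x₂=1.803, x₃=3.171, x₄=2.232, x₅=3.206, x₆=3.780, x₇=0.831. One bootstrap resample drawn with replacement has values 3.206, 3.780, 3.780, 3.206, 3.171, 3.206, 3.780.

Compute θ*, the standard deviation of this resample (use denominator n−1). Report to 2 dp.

θ* = 0.31

Mean = 3.4470; sum of squared deviations = 0.5831
s² = 0.5831 / 6 = 0.0972
s = √0.0972 = 0.31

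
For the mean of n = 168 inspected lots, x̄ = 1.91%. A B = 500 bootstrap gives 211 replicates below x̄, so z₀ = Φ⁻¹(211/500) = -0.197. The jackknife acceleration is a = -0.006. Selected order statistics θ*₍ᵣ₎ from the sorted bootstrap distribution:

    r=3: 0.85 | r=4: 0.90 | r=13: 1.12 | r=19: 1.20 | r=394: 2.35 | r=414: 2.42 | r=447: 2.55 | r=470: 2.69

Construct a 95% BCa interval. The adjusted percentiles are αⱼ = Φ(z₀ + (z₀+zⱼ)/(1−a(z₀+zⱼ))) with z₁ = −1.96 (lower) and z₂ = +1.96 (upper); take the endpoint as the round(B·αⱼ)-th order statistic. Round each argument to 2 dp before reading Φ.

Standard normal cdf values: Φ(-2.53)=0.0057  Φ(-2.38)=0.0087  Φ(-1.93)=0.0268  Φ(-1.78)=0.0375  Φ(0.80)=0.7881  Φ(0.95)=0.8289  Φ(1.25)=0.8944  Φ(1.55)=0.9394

Lower: z₀ + z₁ = -0.197 + (-1.960) = -2.157; 1 − a(z₀+z₁) = 1 − (-0.006)(-2.157) = 0.9871; argument = -0.197 + (-2.157)/0.9871 = -2.3823 → -2.38.
α₁ = Φ(-2.38) = 0.0087; rank = round(500 × 0.0087) = 4; θ*₍4₎ = 0.90.
Upper: z₀ + z₂ = 1.763; 1 − a(z₀+z₂) = 1.0106; argument = 1.5475 → 1.55; α₂ = 0.9394; rank = 470; θ*₍470₎ = 2.69.

(0.90, 2.69)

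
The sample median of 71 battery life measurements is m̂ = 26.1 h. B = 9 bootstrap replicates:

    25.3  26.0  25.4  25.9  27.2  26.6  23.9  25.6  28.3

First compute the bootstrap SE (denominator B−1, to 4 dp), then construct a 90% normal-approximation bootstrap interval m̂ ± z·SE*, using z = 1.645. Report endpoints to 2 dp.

(24.04, 28.16)

Mean of replicates = 26.0222; sum of squared deviations = 12.5156; SE* = √(12.5156/8) = 1.2508
Margin = 1.645 × 1.2508 = 2.058
Interval: 26.1 ± 2.058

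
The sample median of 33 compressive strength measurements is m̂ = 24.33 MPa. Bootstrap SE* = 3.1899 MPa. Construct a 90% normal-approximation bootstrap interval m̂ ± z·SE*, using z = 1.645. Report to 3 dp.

Margin = 1.645 × 3.1899 = 5.2474
Interval: 24.33 ± 5.2474

(19.083, 29.577)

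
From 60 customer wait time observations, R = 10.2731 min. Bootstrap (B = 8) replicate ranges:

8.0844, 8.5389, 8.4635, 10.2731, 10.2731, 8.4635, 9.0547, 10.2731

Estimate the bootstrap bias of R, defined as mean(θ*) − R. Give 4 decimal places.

mean(θ*) = (8.0844 + 8.5389 + 8.4635 + 10.2731 + 10.2731 + 8.4635 + 9.0547 + 10.2731) / 8 = 9.17804
bias = 9.17804 − 10.2731

bias = −1.0951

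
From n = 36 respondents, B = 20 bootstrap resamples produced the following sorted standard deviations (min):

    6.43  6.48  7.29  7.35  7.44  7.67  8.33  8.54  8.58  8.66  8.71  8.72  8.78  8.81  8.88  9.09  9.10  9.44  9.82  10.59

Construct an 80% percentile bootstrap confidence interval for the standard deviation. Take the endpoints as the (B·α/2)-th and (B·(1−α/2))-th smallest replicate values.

α = 0.20; lower rank = 20 × 0.100 = 2; upper rank = 20 × 0.900 = 18.
The 2nd smallest replicate is 6.48; the 18th is 9.44.

(6.48, 9.44)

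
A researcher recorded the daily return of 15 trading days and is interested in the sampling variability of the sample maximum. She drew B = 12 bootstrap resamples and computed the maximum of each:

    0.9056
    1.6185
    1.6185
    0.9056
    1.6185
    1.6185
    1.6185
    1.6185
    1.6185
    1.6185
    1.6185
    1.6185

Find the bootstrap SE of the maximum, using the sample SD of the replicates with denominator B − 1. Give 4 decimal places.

SE* = 0.2775

Bootstrap SE is the standard deviation of the 12 replicate maximums.
Mean of replicates: (0.9056 + 1.6185 + 1.6185 + 0.9056 + 1.6185 + 1.6185 + 1.6185 + 1.6185 + 1.6185 + 1.6185 + 1.6185 + 1.6185) / 12 = 17.99620 / 12 = 1.49968
Sum of squared deviations: (−0.59408)² + (+0.11882)² + (+0.11882)² + (−0.59408)² + (+0.11882)² + (+0.11882)² + (+0.11882)² + (+0.11882)² + (+0.11882)² + (+0.11882)² + (+0.11882)² + (+0.11882)² = 0.84704
Variance = 0.84704 / 11 = 0.07700
SE* = √0.07700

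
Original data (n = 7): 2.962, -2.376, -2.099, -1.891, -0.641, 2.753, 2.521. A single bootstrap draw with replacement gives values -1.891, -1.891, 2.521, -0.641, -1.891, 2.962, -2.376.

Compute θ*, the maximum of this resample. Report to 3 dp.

θ* = 2.962

Maximum = 2.962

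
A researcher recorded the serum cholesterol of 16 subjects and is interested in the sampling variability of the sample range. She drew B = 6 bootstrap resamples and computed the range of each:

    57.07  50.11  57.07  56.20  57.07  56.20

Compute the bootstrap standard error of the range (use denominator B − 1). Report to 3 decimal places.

Bootstrap SE is the standard deviation of the 6 replicate ranges.
Mean of replicates: (57.07 + 50.11 + 57.07 + 56.20 + 57.07 + 56.20) / 6 = 333.7200 / 6 = 55.6200
Sum of squared deviations: (+1.4500)² + (−5.5100)² + (+1.4500)² + (+0.5800)² + (+1.4500)² + (+0.5800)² = 37.3404
Variance = 37.3404 / 5 = 7.4681
SE* = √7.4681

SE* = 2.733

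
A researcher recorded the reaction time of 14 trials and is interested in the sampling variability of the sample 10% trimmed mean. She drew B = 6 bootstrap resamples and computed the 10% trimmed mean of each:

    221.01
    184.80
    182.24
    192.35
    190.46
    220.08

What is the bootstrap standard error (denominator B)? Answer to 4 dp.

Bootstrap SE is the standard deviation of the 6 replicate 10% trimmed means.
Mean of replicates: (221.01 + 184.80 + 182.24 + 192.35 + 190.46 + 220.08) / 6 = 1190.94000 / 6 = 198.49000
Sum of squared deviations: (+22.52000)² + (−13.69000)² + (−16.25000)² + (−6.14000)² + (−8.03000)² + (+21.59000)² = 1526.93760
Variance = 1526.93760 / 6 = 254.48960
SE* = √254.48960

SE* = 15.9527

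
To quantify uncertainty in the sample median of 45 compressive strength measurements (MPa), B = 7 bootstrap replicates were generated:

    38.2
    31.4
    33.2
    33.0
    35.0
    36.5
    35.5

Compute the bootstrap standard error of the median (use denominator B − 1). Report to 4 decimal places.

SE* = 2.3184

Bootstrap SE is the standard deviation of the 7 replicate medians.
Mean of replicates: (38.2 + 31.4 + 33.2 + 33.0 + 35.0 + 36.5 + 35.5) / 7 = 242.80000 / 7 = 34.68571
Sum of squared deviations: (+3.51429)² + (−3.28571)² + (−1.48571)² + (−1.68571)² + (+0.31429)² + (+1.81429)² + (+0.81429)² = 32.24857
Variance = 32.24857 / 6 = 5.37476
SE* = √5.37476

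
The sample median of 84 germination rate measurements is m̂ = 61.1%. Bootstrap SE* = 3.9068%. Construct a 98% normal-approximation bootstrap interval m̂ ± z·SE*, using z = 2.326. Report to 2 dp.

(52.01, 70.19)

Margin = 2.326 × 3.9068 = 9.087
Interval: 61.1 ± 9.087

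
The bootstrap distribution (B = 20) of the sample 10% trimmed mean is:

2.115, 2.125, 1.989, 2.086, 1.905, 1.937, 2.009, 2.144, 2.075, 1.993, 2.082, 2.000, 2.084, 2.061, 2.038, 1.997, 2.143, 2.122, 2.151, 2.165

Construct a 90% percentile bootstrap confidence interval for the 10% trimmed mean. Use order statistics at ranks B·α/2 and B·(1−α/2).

Sorted replicates: 1.905, 1.937, 1.989, 1.993, 1.997, 2.000, 2.009, 2.038, 2.061, 2.075, 2.082, 2.084, 2.086, 2.115, 2.122, 2.125, 2.143, 2.144, 2.151, 2.165
α = 0.10; lower rank = 20 × 0.050 = 1; upper rank = 20 × 0.950 = 19.
The 1st smallest replicate is 1.905; the 19th is 2.151.

(1.905, 2.151)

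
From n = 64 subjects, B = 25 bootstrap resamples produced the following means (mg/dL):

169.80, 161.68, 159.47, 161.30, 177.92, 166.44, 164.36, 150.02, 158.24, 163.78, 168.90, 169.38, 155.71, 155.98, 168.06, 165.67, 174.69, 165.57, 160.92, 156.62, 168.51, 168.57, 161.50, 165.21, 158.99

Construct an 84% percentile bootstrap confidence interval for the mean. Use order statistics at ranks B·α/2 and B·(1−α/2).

(155.71, 169.80)

Sorted replicates: 150.02, 155.71, 155.98, 156.62, 158.24, 158.99, 159.47, 160.92, 161.30, 161.50, 161.68, 163.78, 164.36, 165.21, 165.57, 165.67, 166.44, 168.06, 168.51, 168.57, 168.90, 169.38, 169.80, 174.69, 177.92
α = 0.16; lower rank = 25 × 0.080 = 2; upper rank = 25 × 0.920 = 23.
The 2nd smallest replicate is 155.71; the 23rd is 169.80.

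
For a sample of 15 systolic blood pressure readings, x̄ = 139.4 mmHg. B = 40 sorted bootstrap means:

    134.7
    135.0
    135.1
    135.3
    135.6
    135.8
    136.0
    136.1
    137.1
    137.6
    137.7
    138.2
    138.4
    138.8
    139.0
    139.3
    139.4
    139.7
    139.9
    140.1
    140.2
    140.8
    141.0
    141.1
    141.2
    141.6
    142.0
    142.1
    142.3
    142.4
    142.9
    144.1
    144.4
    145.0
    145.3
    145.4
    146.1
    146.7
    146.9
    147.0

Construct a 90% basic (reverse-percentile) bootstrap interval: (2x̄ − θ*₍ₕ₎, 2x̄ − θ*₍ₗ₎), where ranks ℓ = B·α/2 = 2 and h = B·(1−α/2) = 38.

(132.1, 143.8)

Percentile endpoints at ranks 2 and 38: θ*₍2₎ = 135.0, θ*₍38₎ = 146.7.
Basic interval reflects these around x̄:
  lower = 2 × 139.4 − 146.7 = 132.1
  upper = 2 × 139.4 − 135.0 = 143.8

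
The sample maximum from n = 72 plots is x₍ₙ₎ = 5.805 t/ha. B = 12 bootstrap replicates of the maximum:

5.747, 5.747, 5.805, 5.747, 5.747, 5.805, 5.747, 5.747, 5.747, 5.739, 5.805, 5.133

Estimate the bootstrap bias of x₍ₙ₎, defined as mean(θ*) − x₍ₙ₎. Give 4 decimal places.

bias = −0.0953

mean(θ*) = (5.747 + 5.747 + 5.805 + 5.747 + 5.747 + 5.805 + 5.747 + 5.747 + 5.747 + 5.739 + 5.805 + 5.133) / 12 = 5.70967
bias = 5.70967 − 5.805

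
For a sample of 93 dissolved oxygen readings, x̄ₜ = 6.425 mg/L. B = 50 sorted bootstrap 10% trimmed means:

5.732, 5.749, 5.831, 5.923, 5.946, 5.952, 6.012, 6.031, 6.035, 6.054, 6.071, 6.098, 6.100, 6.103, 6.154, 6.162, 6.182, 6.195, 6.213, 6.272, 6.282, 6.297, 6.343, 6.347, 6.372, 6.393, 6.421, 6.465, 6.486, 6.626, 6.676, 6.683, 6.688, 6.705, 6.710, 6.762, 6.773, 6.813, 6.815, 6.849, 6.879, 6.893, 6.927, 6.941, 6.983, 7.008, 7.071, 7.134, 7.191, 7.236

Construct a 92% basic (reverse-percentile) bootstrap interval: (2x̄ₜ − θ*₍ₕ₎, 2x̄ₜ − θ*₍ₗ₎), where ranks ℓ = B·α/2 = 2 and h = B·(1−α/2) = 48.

(5.716, 7.101)

Percentile endpoints at ranks 2 and 48: θ*₍2₎ = 5.749, θ*₍48₎ = 7.134.
Basic interval reflects these around x̄ₜ:
  lower = 2 × 6.425 − 7.134 = 5.716
  upper = 2 × 6.425 − 5.749 = 7.101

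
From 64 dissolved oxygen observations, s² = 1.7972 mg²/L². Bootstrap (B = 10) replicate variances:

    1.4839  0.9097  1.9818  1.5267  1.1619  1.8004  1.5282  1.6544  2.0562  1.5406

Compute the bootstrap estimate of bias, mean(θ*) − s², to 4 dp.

bias = −0.2328

mean(θ*) = (1.4839 + 0.9097 + 1.9818 + 1.5267 + 1.1619 + 1.8004 + 1.5282 + 1.6544 + 2.0562 + 1.5406) / 10 = 1.56438
bias = 1.56438 − 1.7972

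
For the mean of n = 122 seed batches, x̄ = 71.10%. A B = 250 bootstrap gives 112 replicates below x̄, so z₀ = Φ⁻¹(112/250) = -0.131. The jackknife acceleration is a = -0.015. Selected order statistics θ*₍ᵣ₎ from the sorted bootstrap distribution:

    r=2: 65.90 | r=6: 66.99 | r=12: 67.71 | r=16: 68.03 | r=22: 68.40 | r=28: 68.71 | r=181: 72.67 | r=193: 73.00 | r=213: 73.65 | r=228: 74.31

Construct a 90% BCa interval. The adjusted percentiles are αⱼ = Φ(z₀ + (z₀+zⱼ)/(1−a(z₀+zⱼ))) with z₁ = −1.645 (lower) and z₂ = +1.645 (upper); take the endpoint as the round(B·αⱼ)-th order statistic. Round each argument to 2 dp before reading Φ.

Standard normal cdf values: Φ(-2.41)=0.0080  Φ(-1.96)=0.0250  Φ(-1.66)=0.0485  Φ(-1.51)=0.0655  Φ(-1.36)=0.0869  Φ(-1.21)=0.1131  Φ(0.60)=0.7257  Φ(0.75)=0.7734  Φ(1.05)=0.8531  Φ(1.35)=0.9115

(66.99, 74.31)

Lower: z₀ + z₁ = -0.131 + (-1.645) = -1.776; 1 − a(z₀+z₁) = 1 − (-0.015)(-1.776) = 0.9734; argument = -0.131 + (-1.776)/0.9734 = -1.9556 → -1.96.
α₁ = Φ(-1.96) = 0.0250; rank = round(250 × 0.0250) = 6; θ*₍6₎ = 66.99.
Upper: z₀ + z₂ = 1.514; 1 − a(z₀+z₂) = 1.0227; argument = 1.3494 → 1.35; α₂ = 0.9115; rank = 228; θ*₍228₎ = 74.31.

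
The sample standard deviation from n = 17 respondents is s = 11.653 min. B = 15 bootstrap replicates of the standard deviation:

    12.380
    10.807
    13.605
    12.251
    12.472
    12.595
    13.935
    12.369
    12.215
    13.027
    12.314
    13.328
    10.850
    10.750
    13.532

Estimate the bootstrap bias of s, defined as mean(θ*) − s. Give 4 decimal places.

bias = +0.7757

mean(θ*) = (12.380 + 10.807 + 13.605 + 12.251 + 12.472 + 12.595 + 13.935 + 12.369 + 12.215 + 13.027 + 12.314 + 13.328 + 10.850 + 10.750 + 13.532) / 15 = 12.42867
bias = 12.42867 − 11.653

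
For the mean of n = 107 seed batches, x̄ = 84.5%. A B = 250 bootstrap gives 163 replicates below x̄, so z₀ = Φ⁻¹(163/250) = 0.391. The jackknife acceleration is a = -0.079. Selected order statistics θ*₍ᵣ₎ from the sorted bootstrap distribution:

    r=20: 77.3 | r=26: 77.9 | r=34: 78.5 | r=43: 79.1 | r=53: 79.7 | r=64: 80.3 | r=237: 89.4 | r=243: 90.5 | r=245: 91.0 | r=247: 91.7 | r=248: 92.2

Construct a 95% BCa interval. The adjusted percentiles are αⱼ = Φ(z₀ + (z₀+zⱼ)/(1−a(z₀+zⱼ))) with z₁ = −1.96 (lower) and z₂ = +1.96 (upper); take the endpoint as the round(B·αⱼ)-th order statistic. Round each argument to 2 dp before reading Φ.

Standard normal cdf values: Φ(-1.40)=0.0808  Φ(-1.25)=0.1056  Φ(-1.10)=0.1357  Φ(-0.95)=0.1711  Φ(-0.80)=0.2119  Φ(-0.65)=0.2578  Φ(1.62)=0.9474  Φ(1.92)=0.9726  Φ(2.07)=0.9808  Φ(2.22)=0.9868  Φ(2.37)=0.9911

(77.3, 92.2)

Lower: z₀ + z₁ = 0.391 + (-1.960) = -1.569; 1 − a(z₀+z₁) = 1 − (-0.079)(-1.569) = 0.8760; argument = 0.391 + (-1.569)/0.8760 = -1.4000 → -1.40.
α₁ = Φ(-1.40) = 0.0808; rank = round(250 × 0.0808) = 20; θ*₍20₎ = 77.3.
Upper: z₀ + z₂ = 2.351; 1 − a(z₀+z₂) = 1.1857; argument = 2.3737 → 2.37; α₂ = 0.9911; rank = 248; θ*₍248₎ = 92.2.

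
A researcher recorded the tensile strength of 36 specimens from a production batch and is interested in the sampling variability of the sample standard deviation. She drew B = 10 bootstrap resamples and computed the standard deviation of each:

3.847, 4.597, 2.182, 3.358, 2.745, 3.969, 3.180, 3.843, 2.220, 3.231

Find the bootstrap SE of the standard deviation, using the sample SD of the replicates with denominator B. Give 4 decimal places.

SE* = 0.7394

Bootstrap SE is the standard deviation of the 10 replicate standard deviations.
Mean of replicates: (3.847 + 4.597 + 2.182 + 3.358 + 2.745 + 3.969 + 3.180 + 3.843 + 2.220 + 3.231) / 10 = 33.17200 / 10 = 3.31720
Sum of squared deviations: (+0.52980)² + (+1.27980)² + (−1.13520)² + (+0.04080)² + (−0.57220)² + (+0.65180)² + (−0.13720)² + (+0.52580)² + (−1.09720)² + (−0.08620)² = 5.46774
Variance = 5.46774 / 10 = 0.54677
SE* = √0.54677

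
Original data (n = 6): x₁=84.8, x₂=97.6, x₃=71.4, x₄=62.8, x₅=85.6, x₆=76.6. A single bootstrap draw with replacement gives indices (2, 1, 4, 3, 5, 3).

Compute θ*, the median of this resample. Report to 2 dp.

Resample values: 97.6, 84.8, 62.8, 71.4, 85.6, 71.4.
Sorted: 62.8, 71.4, 71.4, 84.8, 85.6, 97.6
Median = average of the two middle values = 78.10

θ* = 78.10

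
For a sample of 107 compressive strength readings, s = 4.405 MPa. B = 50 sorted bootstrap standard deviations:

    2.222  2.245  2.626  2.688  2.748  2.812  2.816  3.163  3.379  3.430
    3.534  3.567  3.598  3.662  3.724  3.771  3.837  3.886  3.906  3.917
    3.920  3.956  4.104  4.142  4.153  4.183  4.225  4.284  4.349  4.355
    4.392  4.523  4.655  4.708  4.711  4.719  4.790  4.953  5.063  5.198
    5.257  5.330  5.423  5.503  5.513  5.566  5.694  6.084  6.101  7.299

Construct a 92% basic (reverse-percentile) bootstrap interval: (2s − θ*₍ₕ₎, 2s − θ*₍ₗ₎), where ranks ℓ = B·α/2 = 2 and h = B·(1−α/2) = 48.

(2.726, 6.565)

Percentile endpoints at ranks 2 and 48: θ*₍2₎ = 2.245, θ*₍48₎ = 6.084.
Basic interval reflects these around s:
  lower = 2 × 4.405 − 6.084 = 2.726
  upper = 2 × 4.405 − 2.245 = 6.565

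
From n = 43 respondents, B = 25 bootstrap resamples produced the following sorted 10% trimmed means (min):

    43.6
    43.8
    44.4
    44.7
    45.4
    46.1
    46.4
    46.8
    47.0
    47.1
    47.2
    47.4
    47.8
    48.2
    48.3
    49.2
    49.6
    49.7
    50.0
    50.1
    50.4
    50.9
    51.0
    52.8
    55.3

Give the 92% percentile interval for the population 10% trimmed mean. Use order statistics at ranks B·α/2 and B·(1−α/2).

α = 0.08; lower rank = 25 × 0.040 = 1; upper rank = 25 × 0.960 = 24.
The 1st smallest replicate is 43.6; the 24th is 52.8.

(43.6, 52.8)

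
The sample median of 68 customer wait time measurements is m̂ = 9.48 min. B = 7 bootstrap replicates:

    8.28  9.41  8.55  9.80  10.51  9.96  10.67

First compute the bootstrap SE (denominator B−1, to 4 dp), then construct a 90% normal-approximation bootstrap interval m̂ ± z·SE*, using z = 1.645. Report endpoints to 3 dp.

Mean of replicates = 9.5971; sum of squared deviations = 5.0235; SE* = √(5.0235/6) = 0.9150
Margin = 1.645 × 0.9150 = 1.5052
Interval: 9.48 ± 1.5052

(7.975, 10.985)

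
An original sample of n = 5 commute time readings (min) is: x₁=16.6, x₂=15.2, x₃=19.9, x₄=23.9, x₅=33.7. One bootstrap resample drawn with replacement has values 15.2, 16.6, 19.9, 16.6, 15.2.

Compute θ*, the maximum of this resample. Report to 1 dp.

θ* = 19.9

Maximum = 19.9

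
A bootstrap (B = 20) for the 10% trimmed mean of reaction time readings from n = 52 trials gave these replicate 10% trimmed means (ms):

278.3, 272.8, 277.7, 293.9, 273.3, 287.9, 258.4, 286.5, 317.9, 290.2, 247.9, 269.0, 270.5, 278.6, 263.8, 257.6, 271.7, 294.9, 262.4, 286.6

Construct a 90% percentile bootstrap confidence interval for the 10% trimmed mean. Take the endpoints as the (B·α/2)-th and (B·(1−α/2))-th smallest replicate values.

Sorted replicates: 247.9, 257.6, 258.4, 262.4, 263.8, 269.0, 270.5, 271.7, 272.8, 273.3, 277.7, 278.3, 278.6, 286.5, 286.6, 287.9, 290.2, 293.9, 294.9, 317.9
α = 0.10; lower rank = 20 × 0.050 = 1; upper rank = 20 × 0.950 = 19.
The 1st smallest replicate is 247.9; the 19th is 294.9.

(247.9, 294.9)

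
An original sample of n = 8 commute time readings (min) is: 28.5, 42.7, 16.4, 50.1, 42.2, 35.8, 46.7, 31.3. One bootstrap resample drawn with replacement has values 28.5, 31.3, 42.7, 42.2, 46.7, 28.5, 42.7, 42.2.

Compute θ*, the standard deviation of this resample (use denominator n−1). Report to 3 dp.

Mean = 38.1000; sum of squared deviations = 380.4600
s² = 380.4600 / 7 = 54.3514
s = √54.3514 = 7.372

θ* = 7.372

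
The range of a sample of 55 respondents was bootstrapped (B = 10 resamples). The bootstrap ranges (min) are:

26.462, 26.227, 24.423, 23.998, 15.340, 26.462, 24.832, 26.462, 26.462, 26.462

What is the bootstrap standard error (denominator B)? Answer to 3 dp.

SE* = 3.257

Bootstrap SE is the standard deviation of the 10 replicate ranges.
Mean of replicates: (26.462 + 26.227 + 24.423 + 23.998 + 15.340 + 26.462 + 24.832 + 26.462 + 26.462 + 26.462) / 10 = 247.1300 / 10 = 24.7130
Sum of squared deviations: (+1.7490)² + (+1.5140)² + (−0.2900)² + (−0.7150)² + (−9.3730)² + (+1.7490)² + (+0.1190)² + (+1.7490)² + (+1.7490)² + (+1.7490)² = 106.0498
Variance = 106.0498 / 10 = 10.6050
SE* = √10.6050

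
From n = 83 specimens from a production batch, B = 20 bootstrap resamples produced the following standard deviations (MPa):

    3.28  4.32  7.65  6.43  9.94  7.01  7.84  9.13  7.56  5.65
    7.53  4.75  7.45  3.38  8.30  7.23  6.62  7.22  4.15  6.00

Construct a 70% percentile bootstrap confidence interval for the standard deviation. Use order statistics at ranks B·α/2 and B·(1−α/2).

Sorted replicates: 3.28, 3.38, 4.15, 4.32, 4.75, 5.65, 6.00, 6.43, 6.62, 7.01, 7.22, 7.23, 7.45, 7.53, 7.56, 7.65, 7.84, 8.30, 9.13, 9.94
α = 0.30; lower rank = 20 × 0.150 = 3; upper rank = 20 × 0.850 = 17.
The 3rd smallest replicate is 4.15; the 17th is 7.84.

(4.15, 7.84)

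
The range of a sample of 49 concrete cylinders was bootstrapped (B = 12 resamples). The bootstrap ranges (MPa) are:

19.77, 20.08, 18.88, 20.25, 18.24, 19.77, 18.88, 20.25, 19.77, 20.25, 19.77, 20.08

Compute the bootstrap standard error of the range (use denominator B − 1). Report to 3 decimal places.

SE* = 0.652

Bootstrap SE is the standard deviation of the 12 replicate ranges.
Mean of replicates: (19.77 + 20.08 + 18.88 + 20.25 + 18.24 + 19.77 + 18.88 + 20.25 + 19.77 + 20.25 + 19.77 + 20.08) / 12 = 235.9900 / 12 = 19.6658
Sum of squared deviations: (+0.1042)² + (+0.4142)² + (−0.7858)² + (+0.5842)² + (−1.4258)² + (+0.1042)² + (−0.7858)² + (+0.5842)² + (+0.1042)² + (+0.5842)² + (+0.1042)² + (+0.4142)² = 4.6783
Variance = 4.6783 / 11 = 0.4253
SE* = √0.4253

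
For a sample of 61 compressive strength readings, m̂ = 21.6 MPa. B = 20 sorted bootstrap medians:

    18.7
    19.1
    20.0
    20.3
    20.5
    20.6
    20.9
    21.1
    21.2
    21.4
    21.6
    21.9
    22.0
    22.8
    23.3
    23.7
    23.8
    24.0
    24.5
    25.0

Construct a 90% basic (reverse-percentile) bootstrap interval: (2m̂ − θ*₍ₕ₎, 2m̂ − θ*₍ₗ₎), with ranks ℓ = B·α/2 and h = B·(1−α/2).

Percentile endpoints at ranks 1 and 19: θ*₍1₎ = 18.7, θ*₍19₎ = 24.5.
Basic interval reflects these around m̂:
  lower = 2 × 21.6 − 24.5 = 18.7
  upper = 2 × 21.6 − 18.7 = 24.5

(18.7, 24.5)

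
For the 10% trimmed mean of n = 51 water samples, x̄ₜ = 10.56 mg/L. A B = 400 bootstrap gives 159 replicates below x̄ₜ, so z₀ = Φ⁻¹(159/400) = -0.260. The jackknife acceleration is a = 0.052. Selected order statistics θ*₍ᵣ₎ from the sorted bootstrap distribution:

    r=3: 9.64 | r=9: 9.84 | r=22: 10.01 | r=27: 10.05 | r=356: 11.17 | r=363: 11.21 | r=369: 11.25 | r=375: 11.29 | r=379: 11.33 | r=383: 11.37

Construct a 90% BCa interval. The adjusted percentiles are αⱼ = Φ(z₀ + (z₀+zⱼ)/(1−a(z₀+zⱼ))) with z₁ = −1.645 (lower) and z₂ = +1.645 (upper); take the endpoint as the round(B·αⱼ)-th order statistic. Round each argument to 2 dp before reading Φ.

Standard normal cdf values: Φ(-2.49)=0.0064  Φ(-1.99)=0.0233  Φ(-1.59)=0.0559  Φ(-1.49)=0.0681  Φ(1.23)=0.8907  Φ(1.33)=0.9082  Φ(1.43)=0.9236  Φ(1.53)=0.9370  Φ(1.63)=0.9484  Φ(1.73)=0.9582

(9.84, 11.17)

Lower: z₀ + z₁ = -0.260 + (-1.645) = -1.905; 1 − a(z₀+z₁) = 1 − (0.052)(-1.905) = 1.0991; argument = -0.260 + (-1.905)/1.0991 = -1.9933 → -1.99.
α₁ = Φ(-1.99) = 0.0233; rank = round(400 × 0.0233) = 9; θ*₍9₎ = 9.84.
Upper: z₀ + z₂ = 1.385; 1 − a(z₀+z₂) = 0.9280; argument = 1.2325 → 1.23; α₂ = 0.8907; rank = 356; θ*₍356₎ = 11.17.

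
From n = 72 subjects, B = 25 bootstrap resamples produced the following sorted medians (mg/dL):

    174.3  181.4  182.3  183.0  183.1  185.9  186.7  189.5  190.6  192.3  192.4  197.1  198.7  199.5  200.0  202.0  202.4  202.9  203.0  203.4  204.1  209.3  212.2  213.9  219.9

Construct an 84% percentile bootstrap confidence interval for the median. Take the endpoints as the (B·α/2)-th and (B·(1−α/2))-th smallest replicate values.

α = 0.16; lower rank = 25 × 0.080 = 2; upper rank = 25 × 0.920 = 23.
The 2nd smallest replicate is 181.4; the 23rd is 212.2.

(181.4, 212.2)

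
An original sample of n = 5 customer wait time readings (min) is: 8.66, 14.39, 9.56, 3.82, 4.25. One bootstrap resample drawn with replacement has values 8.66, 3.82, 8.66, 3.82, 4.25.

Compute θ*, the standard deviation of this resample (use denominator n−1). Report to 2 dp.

Mean = 5.8420; sum of squared deviations = 26.5937
s² = 26.5937 / 4 = 6.6484
s = √6.6484 = 2.58

θ* = 2.58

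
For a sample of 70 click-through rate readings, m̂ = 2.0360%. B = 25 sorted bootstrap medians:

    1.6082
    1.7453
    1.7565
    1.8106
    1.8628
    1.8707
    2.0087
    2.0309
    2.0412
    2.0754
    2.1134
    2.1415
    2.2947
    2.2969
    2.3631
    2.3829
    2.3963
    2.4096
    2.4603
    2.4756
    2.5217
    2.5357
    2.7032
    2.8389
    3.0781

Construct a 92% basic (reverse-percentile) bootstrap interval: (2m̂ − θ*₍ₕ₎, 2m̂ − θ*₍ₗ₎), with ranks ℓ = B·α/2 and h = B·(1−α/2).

(1.2331, 2.4638)

Percentile endpoints at ranks 1 and 24: θ*₍1₎ = 1.6082, θ*₍24₎ = 2.8389.
Basic interval reflects these around m̂:
  lower = 2 × 2.0360 − 2.8389 = 1.2331
  upper = 2 × 2.0360 − 1.6082 = 2.4638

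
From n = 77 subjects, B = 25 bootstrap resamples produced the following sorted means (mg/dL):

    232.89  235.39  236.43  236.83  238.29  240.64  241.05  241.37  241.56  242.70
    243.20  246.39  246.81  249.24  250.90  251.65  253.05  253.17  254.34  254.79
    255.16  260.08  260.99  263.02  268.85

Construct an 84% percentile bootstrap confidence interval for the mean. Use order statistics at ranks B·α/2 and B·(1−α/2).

α = 0.16; lower rank = 25 × 0.080 = 2; upper rank = 25 × 0.920 = 23.
The 2nd smallest replicate is 235.39; the 23rd is 260.99.

(235.39, 260.99)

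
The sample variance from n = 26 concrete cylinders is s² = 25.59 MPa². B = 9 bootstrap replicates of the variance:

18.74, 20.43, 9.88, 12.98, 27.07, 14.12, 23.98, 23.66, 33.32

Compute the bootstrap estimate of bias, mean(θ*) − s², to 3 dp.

bias = −5.126

mean(θ*) = (18.74 + 20.43 + 9.88 + 12.98 + 27.07 + 14.12 + 23.98 + 23.66 + 33.32) / 9 = 20.4644
bias = 20.4644 − 25.59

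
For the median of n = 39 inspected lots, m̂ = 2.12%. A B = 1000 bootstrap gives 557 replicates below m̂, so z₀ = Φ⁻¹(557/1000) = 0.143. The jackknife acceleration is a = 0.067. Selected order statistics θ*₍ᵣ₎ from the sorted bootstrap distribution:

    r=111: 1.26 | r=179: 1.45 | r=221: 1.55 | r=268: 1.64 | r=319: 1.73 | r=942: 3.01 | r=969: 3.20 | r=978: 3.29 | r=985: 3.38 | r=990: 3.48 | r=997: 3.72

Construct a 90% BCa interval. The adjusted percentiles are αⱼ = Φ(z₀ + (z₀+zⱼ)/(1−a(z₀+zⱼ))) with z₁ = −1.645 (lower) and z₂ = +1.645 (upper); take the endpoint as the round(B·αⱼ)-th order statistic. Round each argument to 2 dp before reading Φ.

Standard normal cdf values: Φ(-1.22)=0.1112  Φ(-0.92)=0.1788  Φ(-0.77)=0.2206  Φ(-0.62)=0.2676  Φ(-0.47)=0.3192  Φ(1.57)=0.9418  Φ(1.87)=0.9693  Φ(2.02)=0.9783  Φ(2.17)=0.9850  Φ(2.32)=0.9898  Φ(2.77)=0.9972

(1.26, 3.38)

Lower: z₀ + z₁ = 0.143 + (-1.645) = -1.502; 1 − a(z₀+z₁) = 1 − (0.067)(-1.502) = 1.1006; argument = 0.143 + (-1.502)/1.1006 = -1.2217 → -1.22.
α₁ = Φ(-1.22) = 0.1112; rank = round(1000 × 0.1112) = 111; θ*₍111₎ = 1.26.
Upper: z₀ + z₂ = 1.788; 1 − a(z₀+z₂) = 0.8802; argument = 2.1743 → 2.17; α₂ = 0.9850; rank = 985; θ*₍985₎ = 3.38.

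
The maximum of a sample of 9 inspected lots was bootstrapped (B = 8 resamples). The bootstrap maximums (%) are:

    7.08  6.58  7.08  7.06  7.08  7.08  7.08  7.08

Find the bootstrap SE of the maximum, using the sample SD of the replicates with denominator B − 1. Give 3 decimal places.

SE* = 0.176

Bootstrap SE is the standard deviation of the 8 replicate maximums.
Mean of replicates: (7.08 + 6.58 + 7.08 + 7.06 + 7.08 + 7.08 + 7.08 + 7.08) / 8 = 56.1200 / 8 = 7.0150
Sum of squared deviations: (+0.0650)² + (−0.4350)² + (+0.0650)² + (+0.0450)² + (+0.0650)² + (+0.0650)² + (+0.0650)² + (+0.0650)² = 0.2166
Variance = 0.2166 / 7 = 0.0309
SE* = √0.0309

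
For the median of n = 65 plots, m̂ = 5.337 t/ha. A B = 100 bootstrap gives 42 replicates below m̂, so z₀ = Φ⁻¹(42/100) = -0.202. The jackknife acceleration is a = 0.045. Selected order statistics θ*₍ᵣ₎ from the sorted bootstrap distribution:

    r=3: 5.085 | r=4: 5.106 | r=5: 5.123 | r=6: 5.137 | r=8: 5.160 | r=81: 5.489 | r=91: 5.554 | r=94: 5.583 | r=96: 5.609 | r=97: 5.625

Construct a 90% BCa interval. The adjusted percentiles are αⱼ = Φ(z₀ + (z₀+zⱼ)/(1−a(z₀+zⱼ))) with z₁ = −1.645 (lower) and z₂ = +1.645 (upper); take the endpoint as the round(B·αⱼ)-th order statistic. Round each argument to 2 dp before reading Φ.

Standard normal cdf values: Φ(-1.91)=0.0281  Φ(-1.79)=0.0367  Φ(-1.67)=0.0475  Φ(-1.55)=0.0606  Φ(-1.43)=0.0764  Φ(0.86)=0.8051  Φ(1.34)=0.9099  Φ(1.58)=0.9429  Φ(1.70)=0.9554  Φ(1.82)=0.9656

(5.085, 5.554)

Lower: z₀ + z₁ = -0.202 + (-1.645) = -1.847; 1 − a(z₀+z₁) = 1 − (0.045)(-1.847) = 1.0831; argument = -0.202 + (-1.847)/1.0831 = -1.9073 → -1.91.
α₁ = Φ(-1.91) = 0.0281; rank = round(100 × 0.0281) = 3; θ*₍3₎ = 5.085.
Upper: z₀ + z₂ = 1.443; 1 − a(z₀+z₂) = 0.9351; argument = 1.3412 → 1.34; α₂ = 0.9099; rank = 91; θ*₍91₎ = 5.554.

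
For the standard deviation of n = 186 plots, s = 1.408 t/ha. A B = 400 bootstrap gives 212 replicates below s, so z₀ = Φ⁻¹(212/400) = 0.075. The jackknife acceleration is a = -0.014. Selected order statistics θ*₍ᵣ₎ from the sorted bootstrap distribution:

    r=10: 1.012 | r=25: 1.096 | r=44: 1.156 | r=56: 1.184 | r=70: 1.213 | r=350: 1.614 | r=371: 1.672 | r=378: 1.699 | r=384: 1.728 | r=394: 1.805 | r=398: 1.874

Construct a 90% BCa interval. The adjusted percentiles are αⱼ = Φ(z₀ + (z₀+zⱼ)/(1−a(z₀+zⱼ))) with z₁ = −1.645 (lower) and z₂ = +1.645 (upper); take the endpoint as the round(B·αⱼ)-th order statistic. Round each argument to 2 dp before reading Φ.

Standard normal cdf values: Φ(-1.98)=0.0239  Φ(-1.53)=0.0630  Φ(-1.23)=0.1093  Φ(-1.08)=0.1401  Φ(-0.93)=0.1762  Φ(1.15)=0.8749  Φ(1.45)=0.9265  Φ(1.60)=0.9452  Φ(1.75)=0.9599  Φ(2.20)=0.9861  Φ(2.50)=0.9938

Lower: z₀ + z₁ = 0.075 + (-1.645) = -1.570; 1 − a(z₀+z₁) = 1 − (-0.014)(-1.570) = 0.9780; argument = 0.075 + (-1.570)/0.9780 = -1.5303 → -1.53.
α₁ = Φ(-1.53) = 0.0630; rank = round(400 × 0.0630) = 25; θ*₍25₎ = 1.096.
Upper: z₀ + z₂ = 1.720; 1 − a(z₀+z₂) = 1.0241; argument = 1.7546 → 1.75; α₂ = 0.9599; rank = 384; θ*₍384₎ = 1.728.

(1.096, 1.728)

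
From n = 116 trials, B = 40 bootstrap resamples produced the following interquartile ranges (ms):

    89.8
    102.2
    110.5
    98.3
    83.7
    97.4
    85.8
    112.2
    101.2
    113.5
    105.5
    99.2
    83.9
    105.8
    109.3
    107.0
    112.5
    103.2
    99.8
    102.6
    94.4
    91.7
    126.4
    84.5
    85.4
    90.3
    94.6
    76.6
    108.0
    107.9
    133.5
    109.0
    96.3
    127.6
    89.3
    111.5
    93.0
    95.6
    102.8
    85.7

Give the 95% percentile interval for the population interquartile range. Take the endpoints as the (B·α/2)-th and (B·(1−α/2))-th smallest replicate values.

(76.6, 127.6)

Sorted replicates: 76.6, 83.7, 83.9, 84.5, 85.4, 85.7, 85.8, 89.3, 89.8, 90.3, 91.7, 93.0, 94.4, 94.6, 95.6, 96.3, 97.4, 98.3, 99.2, 99.8, 101.2, 102.2, 102.6, 102.8, 103.2, 105.5, 105.8, 107.0, 107.9, 108.0, 109.0, 109.3, 110.5, 111.5, 112.2, 112.5, 113.5, 126.4, 127.6, 133.5
α = 0.05; lower rank = 40 × 0.025 = 1; upper rank = 40 × 0.975 = 39.
The 1st smallest replicate is 76.6; the 39th is 127.6.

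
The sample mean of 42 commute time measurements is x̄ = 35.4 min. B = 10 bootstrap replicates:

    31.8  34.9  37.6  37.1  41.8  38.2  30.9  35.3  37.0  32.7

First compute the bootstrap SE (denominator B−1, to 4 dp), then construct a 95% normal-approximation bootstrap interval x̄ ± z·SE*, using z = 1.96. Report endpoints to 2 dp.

Mean of replicates = 35.7300; sum of squared deviations = 98.7610; SE* = √(98.7610/9) = 3.3126
Margin = 1.96 × 3.3126 = 6.493
Interval: 35.4 ± 6.493

(28.91, 41.89)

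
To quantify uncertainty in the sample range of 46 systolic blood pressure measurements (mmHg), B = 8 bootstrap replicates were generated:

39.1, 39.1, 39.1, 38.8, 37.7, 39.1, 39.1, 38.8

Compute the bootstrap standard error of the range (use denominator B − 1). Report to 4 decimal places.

SE* = 0.4840

Bootstrap SE is the standard deviation of the 8 replicate ranges.
Mean of replicates: (39.1 + 39.1 + 39.1 + 38.8 + 37.7 + 39.1 + 39.1 + 38.8) / 8 = 310.80000 / 8 = 38.85000
Sum of squared deviations: (+0.25000)² + (+0.25000)² + (+0.25000)² + (−0.05000)² + (−1.15000)² + (+0.25000)² + (+0.25000)² + (−0.05000)² = 1.64000
Variance = 1.64000 / 7 = 0.23429
SE* = √0.23429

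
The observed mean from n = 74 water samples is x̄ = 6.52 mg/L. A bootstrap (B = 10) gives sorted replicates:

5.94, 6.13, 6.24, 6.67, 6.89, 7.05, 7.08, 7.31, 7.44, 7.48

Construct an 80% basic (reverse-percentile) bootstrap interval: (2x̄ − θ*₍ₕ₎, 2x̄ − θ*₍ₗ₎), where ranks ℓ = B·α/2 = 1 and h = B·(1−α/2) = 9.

Percentile endpoints at ranks 1 and 9: θ*₍1₎ = 5.94, θ*₍9₎ = 7.44.
Basic interval reflects these around x̄:
  lower = 2 × 6.52 − 7.44 = 5.60
  upper = 2 × 6.52 − 5.94 = 7.10

(5.60, 7.10)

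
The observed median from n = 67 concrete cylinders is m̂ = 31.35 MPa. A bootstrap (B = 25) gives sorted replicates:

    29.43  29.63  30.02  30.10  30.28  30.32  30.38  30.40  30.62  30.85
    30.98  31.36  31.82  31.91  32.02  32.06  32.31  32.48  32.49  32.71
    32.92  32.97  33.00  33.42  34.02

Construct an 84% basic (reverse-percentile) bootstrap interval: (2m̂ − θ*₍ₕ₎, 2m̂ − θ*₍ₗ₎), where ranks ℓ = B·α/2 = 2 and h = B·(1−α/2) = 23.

Percentile endpoints at ranks 2 and 23: θ*₍2₎ = 29.63, θ*₍23₎ = 33.00.
Basic interval reflects these around m̂:
  lower = 2 × 31.35 − 33.00 = 29.70
  upper = 2 × 31.35 − 29.63 = 33.07

(29.70, 33.07)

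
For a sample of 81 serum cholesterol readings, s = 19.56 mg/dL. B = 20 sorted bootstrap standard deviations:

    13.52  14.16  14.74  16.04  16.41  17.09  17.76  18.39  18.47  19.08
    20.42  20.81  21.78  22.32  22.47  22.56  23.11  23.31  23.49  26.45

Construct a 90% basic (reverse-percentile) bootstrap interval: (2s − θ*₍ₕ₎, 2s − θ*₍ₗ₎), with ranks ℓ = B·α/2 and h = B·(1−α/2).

(15.63, 25.60)

Percentile endpoints at ranks 1 and 19: θ*₍1₎ = 13.52, θ*₍19₎ = 23.49.
Basic interval reflects these around s:
  lower = 2 × 19.56 − 23.49 = 15.63
  upper = 2 × 19.56 − 13.52 = 25.60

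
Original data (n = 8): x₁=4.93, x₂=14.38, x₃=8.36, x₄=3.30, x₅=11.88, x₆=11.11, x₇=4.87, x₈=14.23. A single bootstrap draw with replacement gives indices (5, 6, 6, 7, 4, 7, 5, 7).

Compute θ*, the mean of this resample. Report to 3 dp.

θ* = 7.986

Resample values: 11.88, 11.11, 11.11, 4.87, 3.30, 4.87, 11.88, 4.87.
Mean = (11.88 + 11.11 + 11.11 + 4.87 + 3.30 + 4.87 + 11.88 + 4.87) / 8 = 63.890 / 8 = 7.986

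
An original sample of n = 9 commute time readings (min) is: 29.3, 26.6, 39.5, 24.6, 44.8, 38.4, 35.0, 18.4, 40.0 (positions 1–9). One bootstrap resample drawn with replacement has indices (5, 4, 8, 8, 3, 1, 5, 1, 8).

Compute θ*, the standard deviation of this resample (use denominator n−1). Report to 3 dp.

Resample values: 44.8, 24.6, 18.4, 18.4, 39.5, 29.3, 44.8, 29.3, 18.4.
Mean = 29.7222; sum of squared deviations = 961.4556
s² = 961.4556 / 8 = 120.1819
s = √120.1819 = 10.963

θ* = 10.963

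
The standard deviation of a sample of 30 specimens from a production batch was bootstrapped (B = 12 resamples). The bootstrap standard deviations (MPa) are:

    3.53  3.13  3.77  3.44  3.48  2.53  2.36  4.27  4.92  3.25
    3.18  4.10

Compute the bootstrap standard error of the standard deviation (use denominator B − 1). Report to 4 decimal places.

Bootstrap SE is the standard deviation of the 12 replicate standard deviations.
Mean of replicates: (3.53 + 3.13 + 3.77 + 3.44 + 3.48 + 2.53 + 2.36 + 4.27 + 4.92 + 3.25 + 3.18 + 4.10) / 12 = 41.96000 / 12 = 3.49667
Sum of squared deviations: (+0.03333)² + (−0.36667)² + (+0.27333)² + (−0.05667)² + (−0.01667)² + (−0.96667)² + (−1.13667)² + (+0.77333)² + (+1.42333)² + (−0.24667)² + (−0.31667)² + (+0.60333)² = 5.58927
Variance = 5.58927 / 11 = 0.50812
SE* = √0.50812

SE* = 0.7128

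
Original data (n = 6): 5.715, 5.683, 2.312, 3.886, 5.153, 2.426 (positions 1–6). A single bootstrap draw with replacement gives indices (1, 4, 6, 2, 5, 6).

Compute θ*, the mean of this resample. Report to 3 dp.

θ* = 4.215

Resample values: 5.715, 3.886, 2.426, 5.683, 5.153, 2.426.
Mean = (5.715 + 3.886 + 2.426 + 5.683 + 5.153 + 2.426) / 6 = 25.2890 / 6 = 4.215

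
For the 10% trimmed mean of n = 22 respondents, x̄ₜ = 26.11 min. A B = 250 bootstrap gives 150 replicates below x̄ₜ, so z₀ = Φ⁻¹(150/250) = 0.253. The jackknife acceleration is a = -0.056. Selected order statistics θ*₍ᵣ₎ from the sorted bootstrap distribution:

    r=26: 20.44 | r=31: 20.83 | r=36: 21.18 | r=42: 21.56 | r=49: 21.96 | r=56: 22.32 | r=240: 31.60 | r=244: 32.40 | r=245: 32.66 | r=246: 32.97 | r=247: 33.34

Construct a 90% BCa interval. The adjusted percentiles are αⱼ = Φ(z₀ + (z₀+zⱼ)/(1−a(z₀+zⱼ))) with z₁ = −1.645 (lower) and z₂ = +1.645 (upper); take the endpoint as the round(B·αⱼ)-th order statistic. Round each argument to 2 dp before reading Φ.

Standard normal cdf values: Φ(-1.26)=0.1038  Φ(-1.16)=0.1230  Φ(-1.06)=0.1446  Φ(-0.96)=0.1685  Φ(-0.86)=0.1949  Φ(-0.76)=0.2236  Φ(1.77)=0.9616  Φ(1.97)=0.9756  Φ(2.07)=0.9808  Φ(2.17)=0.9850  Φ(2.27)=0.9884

Lower: z₀ + z₁ = 0.253 + (-1.645) = -1.392; 1 − a(z₀+z₁) = 1 − (-0.056)(-1.392) = 0.9220; argument = 0.253 + (-1.392)/0.9220 = -1.2567 → -1.26.
α₁ = Φ(-1.26) = 0.1038; rank = round(250 × 0.1038) = 26; θ*₍26₎ = 20.44.
Upper: z₀ + z₂ = 1.898; 1 − a(z₀+z₂) = 1.1063; argument = 1.9686 → 1.97; α₂ = 0.9756; rank = 244; θ*₍244₎ = 32.40.

(20.44, 32.40)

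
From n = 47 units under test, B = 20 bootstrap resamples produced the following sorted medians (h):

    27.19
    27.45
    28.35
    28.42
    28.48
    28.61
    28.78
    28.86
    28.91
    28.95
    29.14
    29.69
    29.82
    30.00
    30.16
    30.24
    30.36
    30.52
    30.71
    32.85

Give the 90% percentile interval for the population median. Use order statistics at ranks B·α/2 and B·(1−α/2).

α = 0.10; lower rank = 20 × 0.050 = 1; upper rank = 20 × 0.950 = 19.
The 1st smallest replicate is 27.19; the 19th is 30.71.

(27.19, 30.71)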